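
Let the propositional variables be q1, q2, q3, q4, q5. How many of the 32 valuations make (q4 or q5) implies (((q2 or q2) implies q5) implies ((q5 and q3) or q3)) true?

Initial set: {T ((q4 or q5) implies (((q2 or q2) implies q5) implies ((q5 and q3) or q3)))}.
T ((q4 or q5) implies (((q2 or q2) implies q5) implies ((q5 and q3) or q3))): β-rule — branch into F (q4 or q5)  //  T (((q2 or q2) implies q5) implies ((q5 and q3) or q3)).
  branch 1 (add F (q4 or q5)):
    F (q4 or q5): α-rule — add F q4, F q5.
    ○ open, literals {q4=F, q5=F}.
  branch 2 (add T (((q2 or q2) implies q5) implies ((q5 and q3) or q3))):
    T (((q2 or q2) implies q5) implies ((q5 and q3) or q3)): β-rule — branch into F ((q2 or q2) implies q5)  //  T ((q5 and q3) or q3).
      branch 2.1 (add F ((q2 or q2) implies q5)):
        F ((q2 or q2) implies q5): α-rule — add T (q2 or q2), F q5.
        T (q2 or q2): β-rule — branch into T q2  //  T q2.
          branch 2.1.1 (add T q2):
            ○ open, literals {q2=T, q5=F}.
          branch 2.1.2 (add T q2):
            ○ open, literals {q2=T, q5=F}.
      branch 2.2 (add T ((q5 and q3) or q3)):
        T ((q5 and q3) or q3): β-rule — branch into T (q5 and q3)  //  T q3.
          branch 2.2.1 (add T (q5 and q3)):
            T (q5 and q3): α-rule — add T q5, T q3.
            ○ open, literals {q3=T, q5=T}.
          branch 2.2.2 (add T q3):
            ○ open, literals {q3=T}.
0 branches closed, 5 open.
Each open branch fixes some atoms; the unmentioned ones are free. Counting distinct full assignments: branch {q4=F, q5=F} (q1, q2, q3) contributes 8 new; branch {q2=T, q5=F} (q1, q3, q4) contributes 4 new; branch {q2=T, q5=F} (q1, q3, q4) contributes 0 new; branch {q3=T, q5=T} (q1, q2, q4) contributes 8 new; branch {q3=T} (q1, q2, q4, q5) contributes 2 new. Total: 22.

22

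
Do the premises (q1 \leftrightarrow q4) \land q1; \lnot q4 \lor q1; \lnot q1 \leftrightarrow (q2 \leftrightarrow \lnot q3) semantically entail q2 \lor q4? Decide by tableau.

Initial set: {((q1 \leftrightarrow q4) \land q1); (\lnot q4 \lor q1); (\lnot q1 \leftrightarrow (q2 \leftrightarrow \lnot q3)); \lnot (q2 \lor q4)}.
((q1 \leftrightarrow q4) \land q1): α-rule — add (q1 \leftrightarrow q4), q1.
\lnot (q2 \lor q4): α-rule — add \lnot q2, \lnot q4.
(\lnot q4 \lor q1): β-rule — branch into \lnot q4  //  q1.
  branch 1 (add \lnot q4):
    (\lnot q1 \leftrightarrow (q2 \leftrightarrow \lnot q3)): β-rule — branch into \lnot q1, (q2 \leftrightarrow \lnot q3)  //  \lnot \lnot q1, \lnot (q2 \leftrightarrow \lnot q3).
      branch 1.1 (add \lnot q1, (q2 \leftrightarrow \lnot q3)):
        × closes — contains both q1 and \lnot q1.
      branch 1.2 (add \lnot \lnot q1, \lnot (q2 \leftrightarrow \lnot q3)):
        (q1 \leftrightarrow q4): β-rule — branch into q1, q4  //  \lnot q1, \lnot q4.
          branch 1.2.1 (add q1, q4):
            × closes — contains both q4 and \lnot q4.
          branch 1.2.2 (add \lnot q1, \lnot q4):
            × closes — contains both q1 and \lnot q1.
  branch 2 (add q1):
    (\lnot q1 \leftrightarrow (q2 \leftrightarrow \lnot q3)): β-rule — branch into \lnot q1, (q2 \leftrightarrow \lnot q3)  //  \lnot \lnot q1, \lnot (q2 \leftrightarrow \lnot q3).
      branch 2.1 (add \lnot q1, (q2 \leftrightarrow \lnot q3)):
        × closes — contains both q1 and \lnot q1.
      branch 2.2 (add \lnot \lnot q1, \lnot (q2 \leftrightarrow \lnot q3)):
        (q1 \leftrightarrow q4): β-rule — branch into q1, q4  //  \lnot q1, \lnot q4.
          branch 2.2.1 (add q1, q4):
            × closes — contains both q4 and \lnot q4.
          branch 2.2.2 (add \lnot q1, \lnot q4):
            × closes — contains both q1 and \lnot q1.
All 6 branches close.
Every branch closed, so the premises entail the conclusion.

Yes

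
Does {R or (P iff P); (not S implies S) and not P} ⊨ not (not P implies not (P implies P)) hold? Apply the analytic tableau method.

Yes

Initial set: {T (R or (P iff P)); T ((not S implies S) and not P); F not (not P implies not (P implies P))}.
T ((not S implies S) and not P): α-rule — add T (not S implies S), T not P.
T (R or (P iff P)): β-rule — branch into T R  //  T (P iff P).
  branch 1 (add T R):
    F not (not P implies not (P implies P)): β-rule — branch into F not P  //  T not (P implies P).
      branch 1.1 (add F not P):
        × closes — contains both P and not P.
      branch 1.2 (add T not (P implies P)):
        T not (P implies P): α-rule — add T P, F P.
        × closes — contains both P and not P.
  branch 2 (add T (P iff P)):
    F not (not P implies not (P implies P)): β-rule — branch into F not P  //  T not (P implies P).
      branch 2.1 (add F not P):
        × closes — contains both P and not P.
      branch 2.2 (add T not (P implies P)):
        T not (P implies P): α-rule — add T P, F P.
        × closes — contains both P and not P.
All 4 branches close.
Every branch closed, so the premises entail the conclusion.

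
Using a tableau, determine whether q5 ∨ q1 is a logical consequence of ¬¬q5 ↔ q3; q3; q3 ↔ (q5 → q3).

Yes

Initial set: {(¬¬q5 ↔ q3); q3; (q3 ↔ (q5 → q3)); ¬(q5 ∨ q1)}.
¬(q5 ∨ q1): α-rule — add ¬q5, ¬q1.
(¬¬q5 ↔ q3): β-rule — branch into ¬¬q5, q3  //  ¬¬¬q5, ¬q3.
  branch 1 (add ¬¬q5, q3):
    ¬¬q5: drop double negation, giving q5.
    × closes — contains both q5 and ¬q5.
  branch 2 (add ¬¬¬q5, ¬q3):
    × closes — contains both q3 and ¬q3.
All 2 branches close.
Every branch closed, so the premises entail the conclusion.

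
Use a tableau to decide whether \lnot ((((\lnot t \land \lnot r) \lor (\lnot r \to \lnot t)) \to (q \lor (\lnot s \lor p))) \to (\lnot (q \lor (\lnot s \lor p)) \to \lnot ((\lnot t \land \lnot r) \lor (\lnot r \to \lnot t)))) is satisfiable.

Initial set: {\lnot ((((\lnot t \land \lnot r) \lor (\lnot r \to \lnot t)) \to (q \lor (\lnot s \lor p))) \to (\lnot (q \lor (\lnot s \lor p)) \to \lnot ((\lnot t \land \lnot r) \lor (\lnot r \to \lnot t))))}.
\lnot ((((\lnot t \land \lnot r) \lor (\lnot r \to \lnot t)) \to (q \lor (\lnot s \lor p))) \to (\lnot (q \lor (\lnot s \lor p)) \to \lnot ((\lnot t \land \lnot r) \lor (\lnot r \to \lnot t)))): α-rule — add (((\lnot t \land \lnot r) \lor (\lnot r \to \lnot t)) \to (q \lor (\lnot s \lor p))), \lnot (\lnot (q \lor (\lnot s \lor p)) \to \lnot ((\lnot t \land \lnot r) \lor (\lnot r \to \lnot t))).
\lnot (\lnot (q \lor (\lnot s \lor p)) \to \lnot ((\lnot t \land \lnot r) \lor (\lnot r \to \lnot t))): α-rule — add \lnot (q \lor (\lnot s \lor p)), \lnot \lnot ((\lnot t \land \lnot r) \lor (\lnot r \to \lnot t)).
\lnot (q \lor (\lnot s \lor p)): α-rule — add \lnot q, \lnot (\lnot s \lor p).
\lnot (\lnot s \lor p): α-rule — add \lnot \lnot s, \lnot p.
(((\lnot t \land \lnot r) \lor (\lnot r \to \lnot t)) \to (q \lor (\lnot s \lor p))): β-rule — branch into \lnot ((\lnot t \land \lnot r) \lor (\lnot r \to \lnot t))  //  (q \lor (\lnot s \lor p)).
  branch 1 (add \lnot ((\lnot t \land \lnot r) \lor (\lnot r \to \lnot t))):
    \lnot ((\lnot t \land \lnot r) \lor (\lnot r \to \lnot t)): α-rule — add \lnot (\lnot t \land \lnot r), \lnot (\lnot r \to \lnot t).
    \lnot (\lnot r \to \lnot t): α-rule — add \lnot r, \lnot \lnot t.
    \lnot \lnot ((\lnot t \land \lnot r) \lor (\lnot r \to \lnot t)): β-rule — branch into (\lnot t \land \lnot r)  //  (\lnot r \to \lnot t).
      branch 1.1 (add (\lnot t \land \lnot r)):
        (\lnot t \land \lnot r): α-rule — add \lnot t, \lnot r.
        × closes — contains both t and \lnot t.
      branch 1.2 (add (\lnot r \to \lnot t)):
        \lnot (\lnot t \land \lnot r): β-rule — branch into \lnot \lnot t  //  \lnot \lnot r.
          branch 1.2.1 (add \lnot \lnot t):
            (\lnot r \to \lnot t): β-rule — branch into \lnot \lnot r  //  \lnot t.
              branch 1.2.1.1 (add \lnot \lnot r):
                × closes — contains both r and \lnot r.
              branch 1.2.1.2 (add \lnot t):
                × closes — contains both t and \lnot t.
          branch 1.2.2 (add \lnot \lnot r):
            × closes — contains both r and \lnot r.
  branch 2 (add (q \lor (\lnot s \lor p))):
    \lnot \lnot ((\lnot t \land \lnot r) \lor (\lnot r \to \lnot t)): β-rule — branch into (\lnot t \land \lnot r)  //  (\lnot r \to \lnot t).
      branch 2.1 (add (\lnot t \land \lnot r)):
        (\lnot t \land \lnot r): α-rule — add \lnot t, \lnot r.
        (q \lor (\lnot s \lor p)): β-rule — branch into q  //  (\lnot s \lor p).
          branch 2.1.1 (add q):
            × closes — contains both q and \lnot q.
          branch 2.1.2 (add (\lnot s \lor p)):
            (\lnot s \lor p): β-rule — branch into \lnot s  //  p.
              branch 2.1.2.1 (add \lnot s):
                × closes — contains both s and \lnot s.
              branch 2.1.2.2 (add p):
                × closes — contains both p and \lnot p.
      branch 2.2 (add (\lnot r \to \lnot t)):
        (q \lor (\lnot s \lor p)): β-rule — branch into q  //  (\lnot s \lor p).
          branch 2.2.1 (add q):
            × closes — contains both q and \lnot q.
          branch 2.2.2 (add (\lnot s \lor p)):
            (\lnot r \to \lnot t): β-rule — branch into \lnot \lnot r  //  \lnot t.
              branch 2.2.2.1 (add \lnot \lnot r):
                (\lnot s \lor p): β-rule — branch into \lnot s  //  p.
                  branch 2.2.2.1.1 (add \lnot s):
                    × closes — contains both s and \lnot s.
                  branch 2.2.2.1.2 (add p):
                    × closes — contains both p and \lnot p.
              branch 2.2.2.2 (add \lnot t):
                (\lnot s \lor p): β-rule — branch into \lnot s  //  p.
                  branch 2.2.2.2.1 (add \lnot s):
                    × closes — contains both s and \lnot s.
                  branch 2.2.2.2.2 (add p):
                    × closes — contains both p and \lnot p.
All 12 branches close.
Every branch closed; the formula is unsatisfiable.

Unsatisfiable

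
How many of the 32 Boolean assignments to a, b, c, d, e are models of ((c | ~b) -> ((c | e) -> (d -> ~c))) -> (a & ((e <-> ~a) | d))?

Initial set: {(((c | ~b) -> ((c | e) -> (d -> ~c))) -> (a & ((e <-> ~a) | d)))}.
(((c | ~b) -> ((c | e) -> (d -> ~c))) -> (a & ((e <-> ~a) | d))): β-rule — branch into ~((c | ~b) -> ((c | e) -> (d -> ~c)))  //  (a & ((e <-> ~a) | d)).
  branch 1 (add ~((c | ~b) -> ((c | e) -> (d -> ~c)))):
    ~((c | ~b) -> ((c | e) -> (d -> ~c))): α-rule — add (c | ~b), ~((c | e) -> (d -> ~c)).
    ~((c | e) -> (d -> ~c)): α-rule — add (c | e), ~(d -> ~c).
    ~(d -> ~c): α-rule — add d, ~~c.
    (c | ~b): β-rule — branch into c  //  ~b.
      branch 1.1 (add c):
        (c | e): β-rule — branch into c  //  e.
          branch 1.1.1 (add c):
            ○ open, literals {c=1, d=1}.
          branch 1.1.2 (add e):
            ○ open, literals {c=1, d=1, e=1}.
      branch 1.2 (add ~b):
        (c | e): β-rule — branch into c  //  e.
          branch 1.2.1 (add c):
            ○ open, literals {b=0, c=1, d=1}.
          branch 1.2.2 (add e):
            ○ open, literals {b=0, c=1, d=1, e=1}.
  branch 2 (add (a & ((e <-> ~a) | d))):
    (a & ((e <-> ~a) | d)): α-rule — add a, ((e <-> ~a) | d).
    ((e <-> ~a) | d): β-rule — branch into (e <-> ~a)  //  d.
      branch 2.1 (add (e <-> ~a)):
        (e <-> ~a): β-rule — branch into e, ~a  //  ~e, ~~a.
          branch 2.1.1 (add e, ~a):
            × closes — contains both a and ~a.
          branch 2.1.2 (add ~e, ~~a):
            ○ open, literals {a=1, e=0}.
      branch 2.2 (add d):
        ○ open, literals {a=1, d=1}.
1 branch closed, 6 open.
Each open branch fixes some atoms; the unmentioned ones are free. Counting distinct full assignments: branch {c=1, d=1} (a, b, e) contributes 8 new; branch {c=1, d=1, e=1} (a, b) contributes 0 new; branch {b=0, c=1, d=1} (a, e) contributes 0 new; branch {b=0, c=1, d=1, e=1} (a) contributes 0 new; branch {a=1, e=0} (b, c, d) contributes 6 new; branch {a=1, d=1} (b, c, e) contributes 2 new. Total: 16.

16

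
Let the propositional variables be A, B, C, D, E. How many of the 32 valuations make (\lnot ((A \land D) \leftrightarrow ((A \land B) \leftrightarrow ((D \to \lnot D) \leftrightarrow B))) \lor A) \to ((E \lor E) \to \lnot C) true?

Initial set: {T ((\lnot ((A \land D) \leftrightarrow ((A \land B) \leftrightarrow ((D \to \lnot D) \leftrightarrow B))) \lor A) \to ((E \lor E) \to \lnot C))}.
T ((\lnot ((A \land D) \leftrightarrow ((A \land B) \leftrightarrow ((D \to \lnot D) \leftrightarrow B))) \lor A) \to ((E \lor E) \to \lnot C)): β-rule — branch into F (\lnot ((A \land D) \leftrightarrow ((A \land B) \leftrightarrow ((D \to \lnot D) \leftrightarrow B))) \lor A)  //  T ((E \lor E) \to \lnot C).
  branch 1 (add F (\lnot ((A \land D) \leftrightarrow ((A \land B) \leftrightarrow ((D \to \lnot D) \leftrightarrow B))) \lor A)):
    F (\lnot ((A \land D) \leftrightarrow ((A \land B) \leftrightarrow ((D \to \lnot D) \leftrightarrow B))) \lor A): α-rule — add F \lnot ((A \land D) \leftrightarrow ((A \land B) \leftrightarrow ((D \to \lnot D) \leftrightarrow B))), F A.
    F \lnot ((A \land D) \leftrightarrow ((A \land B) \leftrightarrow ((D \to \lnot D) \leftrightarrow B))): β-rule — branch into T (A \land D), T ((A \land B) \leftrightarrow ((D \to \lnot D) \leftrightarrow B))  //  F (A \land D), F ((A \land B) \leftrightarrow ((D \to \lnot D) \leftrightarrow B)).
      branch 1.1 (add T (A \land D), T ((A \land B) \leftrightarrow ((D \to \lnot D) \leftrightarrow B))):
        T (A \land D): α-rule — add T A, T D.
        × closes — contains both A and \lnot A.
      branch 1.2 (add F (A \land D), F ((A \land B) \leftrightarrow ((D \to \lnot D) \leftrightarrow B))):
        F (A \land D): β-rule — branch into F A  //  F D.
          branch 1.2.1 (add F A):
            F ((A \land B) \leftrightarrow ((D \to \lnot D) \leftrightarrow B)): β-rule — branch into T (A \land B), F ((D \to \lnot D) \leftrightarrow B)  //  F (A \land B), T ((D \to \lnot D) \leftrightarrow B).
              branch 1.2.1.1 (add T (A \land B), F ((D \to \lnot D) \leftrightarrow B)):
                T (A \land B): α-rule — add T A, T B.
                × closes — contains both A and \lnot A.
              branch 1.2.1.2 (add F (A \land B), T ((D \to \lnot D) \leftrightarrow B)):
                F (A \land B): β-rule — branch into F A  //  F B.
                  branch 1.2.1.2.1 (add F A):
                    T ((D \to \lnot D) \leftrightarrow B): β-rule — branch into T (D \to \lnot D), T B  //  F (D \to \lnot D), F B.
                      branch 1.2.1.2.1.1 (add T (D \to \lnot D), T B):
                        T (D \to \lnot D): β-rule — branch into F D  //  T \lnot D.
                          branch 1.2.1.2.1.1.1 (add F D):
                            ○ open, literals {A=0, B=1, D=0}.
                          branch 1.2.1.2.1.1.2 (add T \lnot D):
                            ○ open, literals {A=0, B=1, D=0}.
                      branch 1.2.1.2.1.2 (add F (D \to \lnot D), F B):
                        F (D \to \lnot D): α-rule — add T D, F \lnot D.
                        ○ open, literals {A=0, B=0, D=1}.
                  branch 1.2.1.2.2 (add F B):
                    T ((D \to \lnot D) \leftrightarrow B): β-rule — branch into T (D \to \lnot D), T B  //  F (D \to \lnot D), F B.
                      branch 1.2.1.2.2.1 (add T (D \to \lnot D), T B):
                        × closes — contains both B and \lnot B.
                      branch 1.2.1.2.2.2 (add F (D \to \lnot D), F B):
                        F (D \to \lnot D): α-rule — add T D, F \lnot D.
                        ○ open, literals {A=0, B=0, D=1}.
          branch 1.2.2 (add F D):
            F ((A \land B) \leftrightarrow ((D \to \lnot D) \leftrightarrow B)): β-rule — branch into T (A \land B), F ((D \to \lnot D) \leftrightarrow B)  //  F (A \land B), T ((D \to \lnot D) \leftrightarrow B).
              branch 1.2.2.1 (add T (A \land B), F ((D \to \lnot D) \leftrightarrow B)):
                T (A \land B): α-rule — add T A, T B.
                × closes — contains both A and \lnot A.
              branch 1.2.2.2 (add F (A \land B), T ((D \to \lnot D) \leftrightarrow B)):
                F (A \land B): β-rule — branch into F A  //  F B.
                  branch 1.2.2.2.1 (add F A):
                    T ((D \to \lnot D) \leftrightarrow B): β-rule — branch into T (D \to \lnot D), T B  //  F (D \to \lnot D), F B.
                      branch 1.2.2.2.1.1 (add T (D \to \lnot D), T B):
                        T (D \to \lnot D): β-rule — branch into F D  //  T \lnot D.
                          branch 1.2.2.2.1.1.1 (add F D):
                            ○ open, literals {A=0, B=1, D=0}.
                          branch 1.2.2.2.1.1.2 (add T \lnot D):
                            ○ open, literals {A=0, B=1, D=0}.
                      branch 1.2.2.2.1.2 (add F (D \to \lnot D), F B):
                        F (D \to \lnot D): α-rule — add T D, F \lnot D.
                        × closes — contains both D and \lnot D.
                  branch 1.2.2.2.2 (add F B):
                    T ((D \to \lnot D) \leftrightarrow B): β-rule — branch into T (D \to \lnot D), T B  //  F (D \to \lnot D), F B.
                      branch 1.2.2.2.2.1 (add T (D \to \lnot D), T B):
                        × closes — contains both B and \lnot B.
                      branch 1.2.2.2.2.2 (add F (D \to \lnot D), F B):
                        F (D \to \lnot D): α-rule — add T D, F \lnot D.
                        × closes — contains both D and \lnot D.
  branch 2 (add T ((E \lor E) \to \lnot C)):
    T ((E \lor E) \to \lnot C): β-rule — branch into F (E \lor E)  //  T \lnot C.
      branch 2.1 (add F (E \lor E)):
        F (E \lor E): α-rule — add F E, F E.
        ○ open, literals {E=0}.
      branch 2.2 (add T \lnot C):
        ○ open, literals {C=0}.
7 branches closed, 8 open.
Each open branch fixes some atoms; the unmentioned ones are free. Counting distinct full assignments: branch {A=0, B=1, D=0} (C, E) contributes 4 new; branch {A=0, B=1, D=0} (C, E) contributes 0 new; branch {A=0, B=0, D=1} (C, E) contributes 4 new; branch {A=0, B=0, D=1} (C, E) contributes 0 new; branch {A=0, B=1, D=0} (C, E) contributes 0 new; branch {A=0, B=1, D=0} (C, E) contributes 0 new; branch {E=0} (A, B, C, D) contributes 12 new; branch {C=0} (A, B, D, E) contributes 6 new. Total: 26.

26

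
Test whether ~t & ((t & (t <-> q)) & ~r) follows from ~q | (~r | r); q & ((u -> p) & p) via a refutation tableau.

Initial set: {T (~q | (~r | r)); T (q & ((u -> p) & p)); F (~t & ((t & (t <-> q)) & ~r))}.
T (q & ((u -> p) & p)): α-rule — add T q, T ((u -> p) & p).
T ((u -> p) & p): α-rule — add T (u -> p), T p.
T (~q | (~r | r)): β-rule — branch into T ~q  //  T (~r | r).
  branch 1 (add T ~q):
    × closes — contains both q and ~q.
  branch 2 (add T (~r | r)):
    F (~t & ((t & (t <-> q)) & ~r)): β-rule — branch into F ~t  //  F ((t & (t <-> q)) & ~r).
      branch 2.1 (add F ~t):
        T (u -> p): β-rule — branch into F u  //  T p.
          branch 2.1.1 (add F u):
            T (~r | r): β-rule — branch into T ~r  //  T r.
              branch 2.1.1.1 (add T ~r):
                ○ open, literals {p=T, q=T, r=F, t=T, u=F}.
              branch 2.1.1.2 (add T r):
                ○ open, literals {p=T, q=T, r=T, t=T, u=F}.
          branch 2.1.2 (add T p):
            T (~r | r): β-rule — branch into T ~r  //  T r.
              branch 2.1.2.1 (add T ~r):
                ○ open, literals {p=T, q=T, r=F, t=T}.
              branch 2.1.2.2 (add T r):
                ○ open, literals {p=T, q=T, r=T, t=T}.
      branch 2.2 (add F ((t & (t <-> q)) & ~r)):
        T (u -> p): β-rule — branch into F u  //  T p.
          branch 2.2.1 (add F u):
            T (~r | r): β-rule — branch into T ~r  //  T r.
              branch 2.2.1.1 (add T ~r):
                F ((t & (t <-> q)) & ~r): β-rule — branch into F (t & (t <-> q))  //  F ~r.
                  branch 2.2.1.1.1 (add F (t & (t <-> q))):
                    F (t & (t <-> q)): β-rule — branch into F t  //  F (t <-> q).
                      branch 2.2.1.1.1.1 (add F t):
                        ○ open, literals {p=T, q=T, r=F, t=F, u=F}.
                      branch 2.2.1.1.1.2 (add F (t <-> q)):
                        F (t <-> q): β-rule — branch into T t, F q  //  F t, T q.
                          branch 2.2.1.1.1.2.1 (add T t, F q):
                            × closes — contains both q and ~q.
                          branch 2.2.1.1.1.2.2 (add F t, T q):
                            ○ open, literals {p=T, q=T, r=F, t=F, u=F}.
                  branch 2.2.1.1.2 (add F ~r):
                    × closes — contains both r and ~r.
              branch 2.2.1.2 (add T r):
                F ((t & (t <-> q)) & ~r): β-rule — branch into F (t & (t <-> q))  //  F ~r.
                  branch 2.2.1.2.1 (add F (t & (t <-> q))):
                    F (t & (t <-> q)): β-rule — branch into F t  //  F (t <-> q).
                      branch 2.2.1.2.1.1 (add F t):
                        ○ open, literals {p=T, q=T, r=T, t=F, u=F}.
                      branch 2.2.1.2.1.2 (add F (t <-> q)):
                        F (t <-> q): β-rule — branch into T t, F q  //  F t, T q.
                          branch 2.2.1.2.1.2.1 (add T t, F q):
                            × closes — contains both q and ~q.
                          branch 2.2.1.2.1.2.2 (add F t, T q):
                            ○ open, literals {p=T, q=T, r=T, t=F, u=F}.
                  branch 2.2.1.2.2 (add F ~r):
                    ○ open, literals {p=T, q=T, r=T, u=F}.
          branch 2.2.2 (add T p):
            T (~r | r): β-rule — branch into T ~r  //  T r.
              branch 2.2.2.1 (add T ~r):
                F ((t & (t <-> q)) & ~r): β-rule — branch into F (t & (t <-> q))  //  F ~r.
                  branch 2.2.2.1.1 (add F (t & (t <-> q))):
                    F (t & (t <-> q)): β-rule — branch into F t  //  F (t <-> q).
                      branch 2.2.2.1.1.1 (add F t):
                        ○ open, literals {p=T, q=T, r=F, t=F}.
                      branch 2.2.2.1.1.2 (add F (t <-> q)):
                        F (t <-> q): β-rule — branch into T t, F q  //  F t, T q.
                          branch 2.2.2.1.1.2.1 (add T t, F q):
                            × closes — contains both q and ~q.
                          branch 2.2.2.1.1.2.2 (add F t, T q):
                            ○ open, literals {p=T, q=T, r=F, t=F}.
                  branch 2.2.2.1.2 (add F ~r):
                    × closes — contains both r and ~r.
              branch 2.2.2.2 (add T r):
                F ((t & (t <-> q)) & ~r): β-rule — branch into F (t & (t <-> q))  //  F ~r.
                  branch 2.2.2.2.1 (add F (t & (t <-> q))):
                    F (t & (t <-> q)): β-rule — branch into F t  //  F (t <-> q).
                      branch 2.2.2.2.1.1 (add F t):
                        ○ open, literals {p=T, q=T, r=T, t=F}.
                      branch 2.2.2.2.1.2 (add F (t <-> q)):
                        F (t <-> q): β-rule — branch into T t, F q  //  F t, T q.
                          branch 2.2.2.2.1.2.1 (add T t, F q):
                            × closes — contains both q and ~q.
                          branch 2.2.2.2.1.2.2 (add F t, T q):
                            ○ open, literals {p=T, q=T, r=T, t=F}.
                  branch 2.2.2.2.2 (add F ~r):
                    ○ open, literals {p=T, q=T, r=T}.
7 branches closed, 14 open.
An open branch gives a countermodel: p=T, q=T, r=F, t=T, u=F (unmentioned atoms arbitrary); the premises hold there but the conclusion fails.

No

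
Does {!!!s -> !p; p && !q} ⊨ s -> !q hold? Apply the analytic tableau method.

Yes

Initial set: {(!!!s -> !p); (p && !q); !(s -> !q)}.
(p && !q): α-rule — add p, !q.
!(s -> !q): α-rule — add s, !!q.
× closes — contains both q and !q.
All 1 branch closes.
Every branch closed, so the premises entail the conclusion.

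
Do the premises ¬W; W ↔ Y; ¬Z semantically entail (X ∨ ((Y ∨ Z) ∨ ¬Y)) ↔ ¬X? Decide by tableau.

No

Initial set: {T ¬W; T (W ↔ Y); T ¬Z; F ((X ∨ ((Y ∨ Z) ∨ ¬Y)) ↔ ¬X)}.
T (W ↔ Y): β-rule — branch into T W, T Y  //  F W, F Y.
  branch 1 (add T W, T Y):
    × closes — contains both W and ¬W.
  branch 2 (add F W, F Y):
    F ((X ∨ ((Y ∨ Z) ∨ ¬Y)) ↔ ¬X): β-rule — branch into T (X ∨ ((Y ∨ Z) ∨ ¬Y)), F ¬X  //  F (X ∨ ((Y ∨ Z) ∨ ¬Y)), T ¬X.
      branch 2.1 (add T (X ∨ ((Y ∨ Z) ∨ ¬Y)), F ¬X):
        T (X ∨ ((Y ∨ Z) ∨ ¬Y)): β-rule — branch into T X  //  T ((Y ∨ Z) ∨ ¬Y).
          branch 2.1.1 (add T X):
            ○ open, literals {W=0, X=1, Y=0, Z=0}.
          branch 2.1.2 (add T ((Y ∨ Z) ∨ ¬Y)):
            T ((Y ∨ Z) ∨ ¬Y): β-rule — branch into T (Y ∨ Z)  //  T ¬Y.
              branch 2.1.2.1 (add T (Y ∨ Z)):
                T (Y ∨ Z): β-rule — branch into T Y  //  T Z.
                  branch 2.1.2.1.1 (add T Y):
                    × closes — contains both Y and ¬Y.
                  branch 2.1.2.1.2 (add T Z):
                    × closes — contains both Z and ¬Z.
              branch 2.1.2.2 (add T ¬Y):
                ○ open, literals {W=0, X=1, Y=0, Z=0}.
      branch 2.2 (add F (X ∨ ((Y ∨ Z) ∨ ¬Y)), T ¬X):
        F (X ∨ ((Y ∨ Z) ∨ ¬Y)): α-rule — add F X, F ((Y ∨ Z) ∨ ¬Y).
        F ((Y ∨ Z) ∨ ¬Y): α-rule — add F (Y ∨ Z), F ¬Y.
        × closes — contains both Y and ¬Y.
4 branches closed, 2 open.
An open branch gives a countermodel: W=0, X=1, Y=0, Z=0 (unmentioned atoms arbitrary); the premises hold there but the conclusion fails.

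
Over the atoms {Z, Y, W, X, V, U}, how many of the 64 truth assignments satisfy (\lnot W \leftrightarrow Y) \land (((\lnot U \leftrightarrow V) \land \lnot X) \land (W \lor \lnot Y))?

Initial set: {((\lnot W \leftrightarrow Y) \land (((\lnot U \leftrightarrow V) \land \lnot X) \land (W \lor \lnot Y)))}.
((\lnot W \leftrightarrow Y) \land (((\lnot U \leftrightarrow V) \land \lnot X) \land (W \lor \lnot Y))): α-rule — add (\lnot W \leftrightarrow Y), (((\lnot U \leftrightarrow V) \land \lnot X) \land (W \lor \lnot Y)).
(((\lnot U \leftrightarrow V) \land \lnot X) \land (W \lor \lnot Y)): α-rule — add ((\lnot U \leftrightarrow V) \land \lnot X), (W \lor \lnot Y).
((\lnot U \leftrightarrow V) \land \lnot X): α-rule — add (\lnot U \leftrightarrow V), \lnot X.
(\lnot W \leftrightarrow Y): β-rule — branch into \lnot W, Y  //  \lnot \lnot W, \lnot Y.
  branch 1 (add \lnot W, Y):
    (W \lor \lnot Y): β-rule — branch into W  //  \lnot Y.
      branch 1.1 (add W):
        × closes — contains both W and \lnot W.
      branch 1.2 (add \lnot Y):
        × closes — contains both Y and \lnot Y.
  branch 2 (add \lnot \lnot W, \lnot Y):
    (W \lor \lnot Y): β-rule — branch into W  //  \lnot Y.
      branch 2.1 (add W):
        (\lnot U \leftrightarrow V): β-rule — branch into \lnot U, V  //  \lnot \lnot U, \lnot V.
          branch 2.1.1 (add \lnot U, V):
            ○ open, literals {U=F, V=T, W=T, X=F, Y=F}.
          branch 2.1.2 (add \lnot \lnot U, \lnot V):
            ○ open, literals {U=T, V=F, W=T, X=F, Y=F}.
      branch 2.2 (add \lnot Y):
        (\lnot U \leftrightarrow V): β-rule — branch into \lnot U, V  //  \lnot \lnot U, \lnot V.
          branch 2.2.1 (add \lnot U, V):
            ○ open, literals {U=F, V=T, W=T, X=F, Y=F}.
          branch 2.2.2 (add \lnot \lnot U, \lnot V):
            ○ open, literals {U=T, V=F, W=T, X=F, Y=F}.
2 branches closed, 4 open.
Each open branch fixes some atoms; the unmentioned ones are free. Counting distinct full assignments: branch {U=F, V=T, W=T, X=F, Y=F} (Z) contributes 2 new; branch {U=T, V=F, W=T, X=F, Y=F} (Z) contributes 2 new; branch {U=F, V=T, W=T, X=F, Y=F} (Z) contributes 0 new; branch {U=T, V=F, W=T, X=F, Y=F} (Z) contributes 0 new. Total: 4.

4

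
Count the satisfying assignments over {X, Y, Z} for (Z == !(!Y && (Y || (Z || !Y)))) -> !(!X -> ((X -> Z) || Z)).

Initial set: {((Z == !(!Y && (Y || (Z || !Y)))) -> !(!X -> ((X -> Z) || Z)))}.
((Z == !(!Y && (Y || (Z || !Y)))) -> !(!X -> ((X -> Z) || Z))): β-rule — branch into !(Z == !(!Y && (Y || (Z || !Y))))  //  !(!X -> ((X -> Z) || Z)).
  branch 1 (add !(Z == !(!Y && (Y || (Z || !Y))))):
    !(Z == !(!Y && (Y || (Z || !Y)))): β-rule — branch into Z, !!(!Y && (Y || (Z || !Y)))  //  !Z, !(!Y && (Y || (Z || !Y))).
      branch 1.1 (add Z, !!(!Y && (Y || (Z || !Y)))):
        !!(!Y && (Y || (Z || !Y))): α-rule — add !Y, (Y || (Z || !Y)).
        (Y || (Z || !Y)): β-rule — branch into Y  //  (Z || !Y).
          branch 1.1.1 (add Y):
            × closes — contains both Y and !Y.
          branch 1.1.2 (add (Z || !Y)):
            (Z || !Y): β-rule — branch into Z  //  !Y.
              branch 1.1.2.1 (add Z):
                ○ open, literals {Y=F, Z=T}.
              branch 1.1.2.2 (add !Y):
                ○ open, literals {Y=F, Z=T}.
      branch 1.2 (add !Z, !(!Y && (Y || (Z || !Y)))):
        !(!Y && (Y || (Z || !Y))): β-rule — branch into !!Y  //  !(Y || (Z || !Y)).
          branch 1.2.1 (add !!Y):
            ○ open, literals {Y=T, Z=F}.
          branch 1.2.2 (add !(Y || (Z || !Y))):
            !(Y || (Z || !Y)): α-rule — add !Y, !(Z || !Y).
            !(Z || !Y): α-rule — add !Z, !!Y.
            × closes — contains both Y and !Y.
  branch 2 (add !(!X -> ((X -> Z) || Z))):
    !(!X -> ((X -> Z) || Z)): α-rule — add !X, !((X -> Z) || Z).
    !((X -> Z) || Z): α-rule — add !(X -> Z), !Z.
    !(X -> Z): α-rule — add X, !Z.
    × closes — contains both X and !X.
3 branches closed, 3 open.
Each open branch fixes some atoms; the unmentioned ones are free. Counting distinct full assignments: branch {Y=F, Z=T} (X) contributes 2 new; branch {Y=F, Z=T} (X) contributes 0 new; branch {Y=T, Z=F} (X) contributes 2 new. Total: 4.

4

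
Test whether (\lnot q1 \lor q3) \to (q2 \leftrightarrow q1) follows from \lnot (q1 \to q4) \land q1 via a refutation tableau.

Initial set: {(\lnot (q1 \to q4) \land q1); \lnot ((\lnot q1 \lor q3) \to (q2 \leftrightarrow q1))}.
(\lnot (q1 \to q4) \land q1): α-rule — add \lnot (q1 \to q4), q1.
\lnot ((\lnot q1 \lor q3) \to (q2 \leftrightarrow q1)): α-rule — add (\lnot q1 \lor q3), \lnot (q2 \leftrightarrow q1).
\lnot (q1 \to q4): α-rule — add q1, \lnot q4.
(\lnot q1 \lor q3): β-rule — branch into \lnot q1  //  q3.
  branch 1 (add \lnot q1):
    × closes — contains both q1 and \lnot q1.
  branch 2 (add q3):
    \lnot (q2 \leftrightarrow q1): β-rule — branch into q2, \lnot q1  //  \lnot q2, q1.
      branch 2.1 (add q2, \lnot q1):
        × closes — contains both q1 and \lnot q1.
      branch 2.2 (add \lnot q2, q1):
        ○ open, literals {q1=1, q2=0, q3=1, q4=0}.
2 branches closed, 1 open.
An open branch gives a countermodel: q1=1, q2=0, q3=1, q4=0 (unmentioned atoms arbitrary); the premises hold there but the conclusion fails.

No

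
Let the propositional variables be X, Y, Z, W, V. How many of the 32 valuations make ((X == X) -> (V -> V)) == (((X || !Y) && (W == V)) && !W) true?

6

Initial set: {(((X == X) -> (V -> V)) == (((X || !Y) && (W == V)) && !W))}.
(((X == X) -> (V -> V)) == (((X || !Y) && (W == V)) && !W)): β-rule — branch into ((X == X) -> (V -> V)), (((X || !Y) && (W == V)) && !W)  //  !((X == X) -> (V -> V)), !(((X || !Y) && (W == V)) && !W).
  branch 1 (add ((X == X) -> (V -> V)), (((X || !Y) && (W == V)) && !W)):
    (((X || !Y) && (W == V)) && !W): α-rule — add ((X || !Y) && (W == V)), !W.
    ((X || !Y) && (W == V)): α-rule — add (X || !Y), (W == V).
    ((X == X) -> (V -> V)): β-rule — branch into !(X == X)  //  (V -> V).
      branch 1.1 (add !(X == X)):
        (X || !Y): β-rule — branch into X  //  !Y.
          branch 1.1.1 (add X):
            (W == V): β-rule — branch into W, V  //  !W, !V.
              branch 1.1.1.1 (add W, V):
                × closes — contains both W and !W.
              branch 1.1.1.2 (add !W, !V):
                !(X == X): β-rule — branch into X, !X  //  !X, X.
                  branch 1.1.1.2.1 (add X, !X):
                    × closes — contains both X and !X.
                  branch 1.1.1.2.2 (add !X, X):
                    × closes — contains both X and !X.
          branch 1.1.2 (add !Y):
            (W == V): β-rule — branch into W, V  //  !W, !V.
              branch 1.1.2.1 (add W, V):
                × closes — contains both W and !W.
              branch 1.1.2.2 (add !W, !V):
                !(X == X): β-rule — branch into X, !X  //  !X, X.
                  branch 1.1.2.2.1 (add X, !X):
                    × closes — contains both X and !X.
                  branch 1.1.2.2.2 (add !X, X):
                    × closes — contains both X and !X.
      branch 1.2 (add (V -> V)):
        (X || !Y): β-rule — branch into X  //  !Y.
          branch 1.2.1 (add X):
            (W == V): β-rule — branch into W, V  //  !W, !V.
              branch 1.2.1.1 (add W, V):
                × closes — contains both W and !W.
              branch 1.2.1.2 (add !W, !V):
                (V -> V): β-rule — branch into !V  //  V.
                  branch 1.2.1.2.1 (add !V):
                    ○ open, literals {V=F, W=F, X=T}.
                  branch 1.2.1.2.2 (add V):
                    × closes — contains both V and !V.
          branch 1.2.2 (add !Y):
            (W == V): β-rule — branch into W, V  //  !W, !V.
              branch 1.2.2.1 (add W, V):
                × closes — contains both W and !W.
              branch 1.2.2.2 (add !W, !V):
                (V -> V): β-rule — branch into !V  //  V.
                  branch 1.2.2.2.1 (add !V):
                    ○ open, literals {V=F, W=F, Y=F}.
                  branch 1.2.2.2.2 (add V):
                    × closes — contains both V and !V.
  branch 2 (add !((X == X) -> (V -> V)), !(((X || !Y) && (W == V)) && !W)):
    !((X == X) -> (V -> V)): α-rule — add (X == X), !(V -> V).
    !(V -> V): α-rule — add V, !V.
    × closes — contains both V and !V.
11 branches closed, 2 open.
Each open branch fixes some atoms; the unmentioned ones are free. Counting distinct full assignments: branch {V=F, W=F, X=T} (Y, Z) contributes 4 new; branch {V=F, W=F, Y=F} (X, Z) contributes 2 new. Total: 6.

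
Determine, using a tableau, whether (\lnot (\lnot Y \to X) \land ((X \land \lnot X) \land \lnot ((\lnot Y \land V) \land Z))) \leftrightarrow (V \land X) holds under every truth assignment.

Assume the negation and expand:
Initial set: {\lnot ((\lnot (\lnot Y \to X) \land ((X \land \lnot X) \land \lnot ((\lnot Y \land V) \land Z))) \leftrightarrow (V \land X))}.
\lnot ((\lnot (\lnot Y \to X) \land ((X \land \lnot X) \land \lnot ((\lnot Y \land V) \land Z))) \leftrightarrow (V \land X)): β-rule — branch into (\lnot (\lnot Y \to X) \land ((X \land \lnot X) \land \lnot ((\lnot Y \land V) \land Z))), \lnot (V \land X)  //  \lnot (\lnot (\lnot Y \to X) \land ((X \land \lnot X) \land \lnot ((\lnot Y \land V) \land Z))), (V \land X).
  branch 1 (add (\lnot (\lnot Y \to X) \land ((X \land \lnot X) \land \lnot ((\lnot Y \land V) \land Z))), \lnot (V \land X)):
    (\lnot (\lnot Y \to X) \land ((X \land \lnot X) \land \lnot ((\lnot Y \land V) \land Z))): α-rule — add \lnot (\lnot Y \to X), ((X \land \lnot X) \land \lnot ((\lnot Y \land V) \land Z)).
    \lnot (\lnot Y \to X): α-rule — add \lnot Y, \lnot X.
    ((X \land \lnot X) \land \lnot ((\lnot Y \land V) \land Z)): α-rule — add (X \land \lnot X), \lnot ((\lnot Y \land V) \land Z).
    (X \land \lnot X): α-rule — add X, \lnot X.
    × closes — contains both X and \lnot X.
  branch 2 (add \lnot (\lnot (\lnot Y \to X) \land ((X \land \lnot X) \land \lnot ((\lnot Y \land V) \land Z))), (V \land X)):
    (V \land X): α-rule — add V, X.
    \lnot (\lnot (\lnot Y \to X) \land ((X \land \lnot X) \land \lnot ((\lnot Y \land V) \land Z))): β-rule — branch into \lnot \lnot (\lnot Y \to X)  //  \lnot ((X \land \lnot X) \land \lnot ((\lnot Y \land V) \land Z)).
      branch 2.1 (add \lnot \lnot (\lnot Y \to X)):
        \lnot \lnot (\lnot Y \to X): β-rule — branch into \lnot \lnot Y  //  X.
          branch 2.1.1 (add \lnot \lnot Y):
            ○ open, literals {V=T, X=T, Y=T}.
          branch 2.1.2 (add X):
            ○ open, literals {V=T, X=T}.
      branch 2.2 (add \lnot ((X \land \lnot X) \land \lnot ((\lnot Y \land V) \land Z))):
        \lnot ((X \land \lnot X) \land \lnot ((\lnot Y \land V) \land Z)): β-rule — branch into \lnot (X \land \lnot X)  //  \lnot \lnot ((\lnot Y \land V) \land Z).
          branch 2.2.1 (add \lnot (X \land \lnot X)):
            \lnot (X \land \lnot X): β-rule — branch into \lnot X  //  \lnot \lnot X.
              branch 2.2.1.1 (add \lnot X):
                × closes — contains both X and \lnot X.
              branch 2.2.1.2 (add \lnot \lnot X):
                ○ open, literals {V=T, X=T}.
          branch 2.2.2 (add \lnot \lnot ((\lnot Y \land V) \land Z)):
            \lnot \lnot ((\lnot Y \land V) \land Z): α-rule — add (\lnot Y \land V), Z.
            (\lnot Y \land V): α-rule — add \lnot Y, V.
            ○ open, literals {V=T, X=T, Y=F, Z=T}.
2 branches closed, 4 open.
An open branch gives a countermodel: V=T, X=T, Y=T (unmentioned atoms arbitrary); under it the original formula is false.

Not valid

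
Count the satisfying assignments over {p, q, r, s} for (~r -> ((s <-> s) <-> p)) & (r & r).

Initial set: {((~r -> ((s <-> s) <-> p)) & (r & r))}.
((~r -> ((s <-> s) <-> p)) & (r & r)): α-rule — add (~r -> ((s <-> s) <-> p)), (r & r).
(r & r): α-rule — add r, r.
(~r -> ((s <-> s) <-> p)): β-rule — branch into ~~r  //  ((s <-> s) <-> p).
  branch 1 (add ~~r):
    ○ open, literals {r=T}.
  branch 2 (add ((s <-> s) <-> p)):
    ((s <-> s) <-> p): β-rule — branch into (s <-> s), p  //  ~(s <-> s), ~p.
      branch 2.1 (add (s <-> s), p):
        (s <-> s): β-rule — branch into s, s  //  ~s, ~s.
          branch 2.1.1 (add s, s):
            ○ open, literals {p=T, r=T, s=T}.
          branch 2.1.2 (add ~s, ~s):
            ○ open, literals {p=T, r=T, s=F}.
      branch 2.2 (add ~(s <-> s), ~p):
        ~(s <-> s): β-rule — branch into s, ~s  //  ~s, s.
          branch 2.2.1 (add s, ~s):
            × closes — contains both s and ~s.
          branch 2.2.2 (add ~s, s):
            × closes — contains both s and ~s.
2 branches closed, 3 open.
Each open branch fixes some atoms; the unmentioned ones are free. Counting distinct full assignments: branch {r=T} (p, q, s) contributes 8 new; branch {p=T, r=T, s=T} (q) contributes 0 new; branch {p=T, r=T, s=F} (q) contributes 0 new. Total: 8.

8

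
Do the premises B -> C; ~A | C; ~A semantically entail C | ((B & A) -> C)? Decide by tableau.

Yes

Initial set: {T (B -> C); T (~A | C); T ~A; F (C | ((B & A) -> C))}.
F (C | ((B & A) -> C)): α-rule — add F C, F ((B & A) -> C).
F ((B & A) -> C): α-rule — add T (B & A), F C.
T (B & A): α-rule — add T B, T A.
× closes — contains both A and ~A.
All 1 branch closes.
Every branch closed, so the premises entail the conclusion.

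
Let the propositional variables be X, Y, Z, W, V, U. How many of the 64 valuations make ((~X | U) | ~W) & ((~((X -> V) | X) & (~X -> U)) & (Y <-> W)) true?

0

Initial set: {(((~X | U) | ~W) & ((~((X -> V) | X) & (~X -> U)) & (Y <-> W)))}.
(((~X | U) | ~W) & ((~((X -> V) | X) & (~X -> U)) & (Y <-> W))): α-rule — add ((~X | U) | ~W), ((~((X -> V) | X) & (~X -> U)) & (Y <-> W)).
((~((X -> V) | X) & (~X -> U)) & (Y <-> W)): α-rule — add (~((X -> V) | X) & (~X -> U)), (Y <-> W).
(~((X -> V) | X) & (~X -> U)): α-rule — add ~((X -> V) | X), (~X -> U).
~((X -> V) | X): α-rule — add ~(X -> V), ~X.
~(X -> V): α-rule — add X, ~V.
× closes — contains both X and ~X.
All 1 branch closes.
No open branches: the formula has 0 satisfying assignments.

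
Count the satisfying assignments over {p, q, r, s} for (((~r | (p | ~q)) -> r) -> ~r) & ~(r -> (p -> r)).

0

Initial set: {((((~r | (p | ~q)) -> r) -> ~r) & ~(r -> (p -> r)))}.
((((~r | (p | ~q)) -> r) -> ~r) & ~(r -> (p -> r))): α-rule — add (((~r | (p | ~q)) -> r) -> ~r), ~(r -> (p -> r)).
~(r -> (p -> r)): α-rule — add r, ~(p -> r).
~(p -> r): α-rule — add p, ~r.
× closes — contains both r and ~r.
All 1 branch closes.
No open branches: the formula has 0 satisfying assignments.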